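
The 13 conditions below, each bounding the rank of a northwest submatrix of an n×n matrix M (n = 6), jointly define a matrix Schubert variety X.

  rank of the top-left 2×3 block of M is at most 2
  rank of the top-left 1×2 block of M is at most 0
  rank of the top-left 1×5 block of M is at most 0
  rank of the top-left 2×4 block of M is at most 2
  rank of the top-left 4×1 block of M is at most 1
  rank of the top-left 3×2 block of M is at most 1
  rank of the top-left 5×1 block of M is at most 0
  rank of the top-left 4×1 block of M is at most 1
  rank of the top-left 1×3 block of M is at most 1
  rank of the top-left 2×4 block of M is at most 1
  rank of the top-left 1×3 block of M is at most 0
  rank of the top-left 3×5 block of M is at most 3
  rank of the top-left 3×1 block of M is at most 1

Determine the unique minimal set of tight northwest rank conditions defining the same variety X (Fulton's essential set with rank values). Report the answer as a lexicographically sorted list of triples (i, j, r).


Propagating the 13 rank bounds to every northwest block:

  i=1: 0, 0, 0, 0, 0, 1
  i=2: 0, 1, 1, 1, 1, 2
  i=3: 0, 1, 2, 2, 2, 3
  i=4: 0, 1, 2, 3, 3, 4
  i=5: 0, 1, 2, 3, 4, 5
  i=6: 1, 2, 3, 4, 5, 6

giving w = (6, 2, 3, 4, 5, 1) via Δ²R.

Rothe diagram D(w) (9 cells), 2 SE-corners (essential conditions):

[(1, 5, 0), (5, 1, 0)]


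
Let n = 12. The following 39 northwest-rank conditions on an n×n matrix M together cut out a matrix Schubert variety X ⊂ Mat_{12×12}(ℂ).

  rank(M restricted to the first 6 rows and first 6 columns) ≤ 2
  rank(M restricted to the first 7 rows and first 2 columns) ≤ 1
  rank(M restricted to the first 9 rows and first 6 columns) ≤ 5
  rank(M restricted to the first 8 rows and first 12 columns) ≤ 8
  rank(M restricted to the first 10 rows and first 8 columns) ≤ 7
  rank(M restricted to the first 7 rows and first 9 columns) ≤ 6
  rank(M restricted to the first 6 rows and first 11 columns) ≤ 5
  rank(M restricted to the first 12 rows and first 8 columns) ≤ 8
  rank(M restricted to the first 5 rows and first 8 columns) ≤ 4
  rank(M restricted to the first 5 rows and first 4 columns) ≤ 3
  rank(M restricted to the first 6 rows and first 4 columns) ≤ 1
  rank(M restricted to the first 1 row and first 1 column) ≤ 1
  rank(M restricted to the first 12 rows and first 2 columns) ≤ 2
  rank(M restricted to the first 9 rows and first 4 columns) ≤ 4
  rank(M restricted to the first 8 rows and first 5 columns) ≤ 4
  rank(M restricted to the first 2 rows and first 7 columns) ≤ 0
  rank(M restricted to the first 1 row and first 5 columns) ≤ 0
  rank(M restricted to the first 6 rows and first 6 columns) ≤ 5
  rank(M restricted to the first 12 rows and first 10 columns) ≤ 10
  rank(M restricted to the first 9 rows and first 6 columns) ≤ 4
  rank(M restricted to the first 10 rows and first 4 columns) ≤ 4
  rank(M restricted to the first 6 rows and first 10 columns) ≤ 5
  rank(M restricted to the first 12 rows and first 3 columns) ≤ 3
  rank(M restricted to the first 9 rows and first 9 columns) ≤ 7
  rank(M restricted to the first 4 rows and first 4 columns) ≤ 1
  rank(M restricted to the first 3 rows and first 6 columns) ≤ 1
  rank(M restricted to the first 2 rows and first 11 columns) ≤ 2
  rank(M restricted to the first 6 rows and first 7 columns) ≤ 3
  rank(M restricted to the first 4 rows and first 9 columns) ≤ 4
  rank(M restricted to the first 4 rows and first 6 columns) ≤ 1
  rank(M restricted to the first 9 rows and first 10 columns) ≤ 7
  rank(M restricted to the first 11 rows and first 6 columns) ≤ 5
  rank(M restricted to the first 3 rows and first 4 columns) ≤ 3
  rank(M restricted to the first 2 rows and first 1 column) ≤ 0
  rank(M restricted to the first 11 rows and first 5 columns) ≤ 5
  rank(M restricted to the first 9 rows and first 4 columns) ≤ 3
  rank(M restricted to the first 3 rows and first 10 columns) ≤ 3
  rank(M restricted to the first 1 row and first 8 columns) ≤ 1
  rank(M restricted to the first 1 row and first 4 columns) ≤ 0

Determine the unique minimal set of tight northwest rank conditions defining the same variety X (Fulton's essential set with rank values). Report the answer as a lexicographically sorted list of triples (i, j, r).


Rank table r_w(12×12) implied by the 39 constraints:

  row 1: 0 0 0 0 0 0 0 1 1 1 1 1
  row 2: 0 0 0 0 0 0 0 1 2 2 2 2
  row 3: 1 1 1 1 1 1 1 2 3 3 3 3
  row 4: 1 1 1 1 1 1 2 3 4 4 4 4
  row 5: 1 1 1 1 2 2 3 4 5 5 5 5
  row 6: 1 1 1 1 2 2 3 4 5 5 5 6
  row 7: 1 1 2 2 3 3 4 5 6 6 6 7
  row 8: 1 2 3 3 4 4 5 6 7 7 7 8
  row 9: 1 2 3 3 4 4 5 6 7 7 8 9
  row 10: 1 2 3 4 5 5 6 7 8 8 9 10
  row 11: 1 2 3 4 5 5 6 7 8 9 10 11
  row 12: 1 2 3 4 5 6 7 8 9 10 11 12

hence w(1..12) = (8, 9, 1, 7, 5, 12, 3, 2, 11, 4, 10, 6).

10 SE-corners of the 33-cell Rothe diagram give Ess(w):

[(2, 7, 0), (4, 6, 1), (6, 4, 1), (6, 6, 2), (6, 11, 5), (7, 2, 1), (9, 4, 3), (9, 6, 4), (9, 10, 7), (11, 6, 5)]


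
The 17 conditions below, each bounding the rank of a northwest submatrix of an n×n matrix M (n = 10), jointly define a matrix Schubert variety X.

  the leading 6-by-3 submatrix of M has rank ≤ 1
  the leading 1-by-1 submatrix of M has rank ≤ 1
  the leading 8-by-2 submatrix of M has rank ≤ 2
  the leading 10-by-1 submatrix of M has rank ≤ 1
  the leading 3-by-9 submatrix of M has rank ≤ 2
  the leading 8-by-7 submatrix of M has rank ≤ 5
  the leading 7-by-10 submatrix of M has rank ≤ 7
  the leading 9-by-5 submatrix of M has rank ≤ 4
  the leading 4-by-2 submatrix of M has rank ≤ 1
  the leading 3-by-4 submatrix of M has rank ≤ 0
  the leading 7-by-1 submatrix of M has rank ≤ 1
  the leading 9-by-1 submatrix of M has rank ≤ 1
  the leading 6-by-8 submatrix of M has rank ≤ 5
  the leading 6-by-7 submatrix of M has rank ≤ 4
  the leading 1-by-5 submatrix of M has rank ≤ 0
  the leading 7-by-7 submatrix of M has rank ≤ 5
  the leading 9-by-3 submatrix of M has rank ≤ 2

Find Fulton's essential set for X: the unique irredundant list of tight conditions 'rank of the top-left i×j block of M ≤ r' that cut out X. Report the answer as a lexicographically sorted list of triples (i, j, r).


Reconstructing r_w from the 17 given conditions:

  0  0  0  0  0  1  1  1  1  1
  0  0  0  0  1  2  2  2  2  2
  0  0  0  0  1  2  2  2  2  3
  1  1  1  1  2  3  3  3  3  4
  1  1  1  2  3  4  4  4  4  5
  1  1  1  2  3  4  4  5  5  6
  1  2  2  3  4  5  5  6  6  7
  1  2  2  3  4  5  5  6  7  8
  1  2  2  3  4  5  6  7  8  9
  1  2  3  4  5  6  7  8  9  10

hence w(1..10) = (6, 5, 10, 1, 4, 8, 2, 9, 7, 3).

|D(w)|=24, |Ess(w)|=7:

[(1, 5, 0), (3, 4, 0), (3, 9, 2), (6, 3, 1), (6, 7, 4), (8, 7, 5), (9, 3, 2)]


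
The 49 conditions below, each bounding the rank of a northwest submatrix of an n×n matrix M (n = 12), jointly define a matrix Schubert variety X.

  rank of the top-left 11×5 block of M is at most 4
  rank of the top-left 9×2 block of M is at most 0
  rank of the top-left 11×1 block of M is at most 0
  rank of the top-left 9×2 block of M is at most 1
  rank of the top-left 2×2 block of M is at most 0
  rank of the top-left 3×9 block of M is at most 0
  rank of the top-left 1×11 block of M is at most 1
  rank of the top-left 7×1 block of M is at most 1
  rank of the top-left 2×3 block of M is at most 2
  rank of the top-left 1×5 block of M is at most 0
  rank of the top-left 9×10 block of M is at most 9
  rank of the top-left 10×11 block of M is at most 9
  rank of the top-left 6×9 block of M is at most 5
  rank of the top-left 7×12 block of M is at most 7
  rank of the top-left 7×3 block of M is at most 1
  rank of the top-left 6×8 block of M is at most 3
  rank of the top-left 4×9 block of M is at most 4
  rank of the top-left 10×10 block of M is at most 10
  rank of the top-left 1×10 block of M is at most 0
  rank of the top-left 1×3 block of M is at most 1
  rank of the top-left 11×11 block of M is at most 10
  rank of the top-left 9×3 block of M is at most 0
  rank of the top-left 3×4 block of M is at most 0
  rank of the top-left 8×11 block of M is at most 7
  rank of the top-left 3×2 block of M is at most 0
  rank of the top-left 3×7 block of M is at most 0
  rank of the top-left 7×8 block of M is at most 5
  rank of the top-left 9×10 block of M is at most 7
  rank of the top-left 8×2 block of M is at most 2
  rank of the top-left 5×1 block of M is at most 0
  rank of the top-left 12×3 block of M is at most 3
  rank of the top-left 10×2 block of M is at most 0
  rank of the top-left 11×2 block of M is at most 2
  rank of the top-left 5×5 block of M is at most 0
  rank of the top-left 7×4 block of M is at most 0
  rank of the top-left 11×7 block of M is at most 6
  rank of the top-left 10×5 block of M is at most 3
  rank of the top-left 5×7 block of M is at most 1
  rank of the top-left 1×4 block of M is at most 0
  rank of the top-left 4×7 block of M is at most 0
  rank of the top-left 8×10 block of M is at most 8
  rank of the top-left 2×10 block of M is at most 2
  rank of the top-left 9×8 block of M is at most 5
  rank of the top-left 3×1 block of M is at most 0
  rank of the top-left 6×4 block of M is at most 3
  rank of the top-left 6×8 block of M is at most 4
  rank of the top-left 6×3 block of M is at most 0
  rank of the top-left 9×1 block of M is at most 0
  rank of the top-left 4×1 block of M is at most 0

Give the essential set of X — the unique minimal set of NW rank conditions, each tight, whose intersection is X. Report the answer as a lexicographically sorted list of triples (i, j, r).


Computing R[i][j] = min implied NW-rank bound (n=12, 49 conditions):

  row 1: 0, 0, 0, 0, 0, 0, 0, 0, 0, 0, 1, 1
  row 2: 0, 0, 0, 0, 0, 0, 0, 0, 0, 1, 2, 2
  row 3: 0, 0, 0, 0, 0, 0, 0, 0, 0, 1, 2, 3
  row 4: 0, 0, 0, 0, 0, 0, 0, 1, 1, 2, 3, 4
  row 5: 0, 0, 0, 0, 0, 1, 1, 2, 2, 3, 4, 5
  row 6: 0, 0, 0, 0, 1, 2, 2, 3, 3, 4, 5, 6
  row 7: 0, 0, 0, 0, 1, 2, 3, 4, 4, 5, 6, 7
  row 8: 0, 0, 0, 1, 2, 3, 4, 5, 5, 6, 7, 8
  row 9: 0, 0, 0, 1, 2, 3, 4, 5, 6, 7, 8, 9
  row 10: 0, 0, 1, 2, 3, 4, 5, 6, 7, 8, 9, 10
  row 11: 0, 1, 2, 3, 4, 5, 6, 7, 8, 9, 10, 11
  row 12: 1, 2, 3, 4, 5, 6, 7, 8, 9, 10, 11, 12

the unique w with this rank table is (11, 10, 12, 8, 6, 5, 7, 4, 9, 3, 2, 1).

|D(w)|=57, |Ess(w)|=8:

[(1, 10, 0), (3, 9, 0), (4, 7, 0), (5, 5, 0), (7, 4, 0), (9, 3, 0), (10, 2, 0), (11, 1, 0)]


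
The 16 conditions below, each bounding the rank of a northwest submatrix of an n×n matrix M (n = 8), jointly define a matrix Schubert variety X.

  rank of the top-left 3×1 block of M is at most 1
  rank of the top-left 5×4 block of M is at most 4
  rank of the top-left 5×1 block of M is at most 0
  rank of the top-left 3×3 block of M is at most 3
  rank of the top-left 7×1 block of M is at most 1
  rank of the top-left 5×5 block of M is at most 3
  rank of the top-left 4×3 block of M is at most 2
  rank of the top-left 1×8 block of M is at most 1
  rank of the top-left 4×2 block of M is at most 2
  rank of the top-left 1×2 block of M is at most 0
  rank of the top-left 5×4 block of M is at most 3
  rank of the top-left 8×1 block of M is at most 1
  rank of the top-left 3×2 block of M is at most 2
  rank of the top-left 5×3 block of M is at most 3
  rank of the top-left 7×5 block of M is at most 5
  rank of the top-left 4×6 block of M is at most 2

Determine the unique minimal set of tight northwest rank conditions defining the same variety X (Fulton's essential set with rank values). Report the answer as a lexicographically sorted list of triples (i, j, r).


Propagating the 16 rank bounds to every northwest block:

  i=1: 0 | 0 | 1 | 1 | 1 | 1 | 1 | 1
  i=2: 0 | 1 | 2 | 2 | 2 | 2 | 2 | 2
  i=3: 0 | 1 | 2 | 2 | 2 | 2 | 3 | 3
  i=4: 0 | 1 | 2 | 2 | 2 | 2 | 3 | 4
  i=5: 0 | 1 | 2 | 3 | 3 | 3 | 4 | 5
  i=6: 1 | 2 | 3 | 4 | 4 | 4 | 5 | 6
  i=7: 1 | 2 | 3 | 4 | 5 | 5 | 6 | 7
  i=8: 1 | 2 | 3 | 4 | 5 | 6 | 7 | 8

giving w = (3, 2, 7, 8, 4, 1, 5, 6) via Δ²R.

Rothe diagram D(w) (12 cells), 3 SE-corners (essential conditions):

[(1, 2, 0), (4, 6, 2), (5, 1, 0)]


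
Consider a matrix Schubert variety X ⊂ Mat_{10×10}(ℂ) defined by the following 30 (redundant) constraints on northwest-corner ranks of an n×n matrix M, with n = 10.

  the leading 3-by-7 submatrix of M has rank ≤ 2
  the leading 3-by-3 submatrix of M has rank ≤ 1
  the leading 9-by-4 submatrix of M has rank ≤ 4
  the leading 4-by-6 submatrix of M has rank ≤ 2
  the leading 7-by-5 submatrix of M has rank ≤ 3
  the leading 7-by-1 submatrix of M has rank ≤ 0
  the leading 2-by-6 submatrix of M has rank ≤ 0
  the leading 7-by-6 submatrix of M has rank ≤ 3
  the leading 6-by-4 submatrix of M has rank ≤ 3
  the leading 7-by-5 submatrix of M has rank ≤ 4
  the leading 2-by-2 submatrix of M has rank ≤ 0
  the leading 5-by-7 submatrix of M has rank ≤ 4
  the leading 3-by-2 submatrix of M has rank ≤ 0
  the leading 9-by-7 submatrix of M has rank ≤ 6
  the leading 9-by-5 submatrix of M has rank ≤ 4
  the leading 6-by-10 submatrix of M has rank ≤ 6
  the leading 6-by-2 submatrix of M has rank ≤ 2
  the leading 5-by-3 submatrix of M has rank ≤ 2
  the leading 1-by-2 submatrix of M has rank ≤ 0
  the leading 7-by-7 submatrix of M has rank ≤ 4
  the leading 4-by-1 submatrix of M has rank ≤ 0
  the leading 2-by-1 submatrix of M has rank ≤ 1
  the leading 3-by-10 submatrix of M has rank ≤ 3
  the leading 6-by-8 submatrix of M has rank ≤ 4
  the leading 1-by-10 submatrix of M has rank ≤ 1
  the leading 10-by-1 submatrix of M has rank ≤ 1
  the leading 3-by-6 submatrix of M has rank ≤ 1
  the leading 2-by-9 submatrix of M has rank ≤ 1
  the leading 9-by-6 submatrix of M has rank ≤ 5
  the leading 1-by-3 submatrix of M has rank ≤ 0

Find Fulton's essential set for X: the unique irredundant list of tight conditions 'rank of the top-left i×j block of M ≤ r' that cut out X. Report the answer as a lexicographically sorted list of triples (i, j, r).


Rank table r_w(10×10) implied by the 30 constraints:

  R[1]: 0  0  0  0  0  0  1  1  1  1
  R[2]: 0  0  0  0  0  0  1  1  1  2
  R[3]: 0  0  1  1  1  1  2  2  2  3
  R[4]: 0  1  2  2  2  2  3  3  3  4
  R[5]: 0  1  2  3  3  3  4  4  4  5
  R[6]: 0  1  2  3  3  3  4  4  5  6
  R[7]: 0  1  2  3  3  3  4  5  6  7
  R[8]: 1  2  3  4  4  4  5  6  7  8
  R[9]: 1  2  3  4  4  5  6  7  8  9
  R[10]: 1  2  3  4  5  6  7  8  9  10

reading off 1-entries of Δ²R: w = (7, 10, 3, 2, 4, 9, 8, 1, 6, 5).

Rothe diagram D(w) (26 cells), 7 SE-corners (essential conditions):

[(2, 6, 0), (2, 9, 1), (3, 2, 0), (6, 8, 4), (7, 1, 0), (7, 6, 3), (9, 5, 4)]


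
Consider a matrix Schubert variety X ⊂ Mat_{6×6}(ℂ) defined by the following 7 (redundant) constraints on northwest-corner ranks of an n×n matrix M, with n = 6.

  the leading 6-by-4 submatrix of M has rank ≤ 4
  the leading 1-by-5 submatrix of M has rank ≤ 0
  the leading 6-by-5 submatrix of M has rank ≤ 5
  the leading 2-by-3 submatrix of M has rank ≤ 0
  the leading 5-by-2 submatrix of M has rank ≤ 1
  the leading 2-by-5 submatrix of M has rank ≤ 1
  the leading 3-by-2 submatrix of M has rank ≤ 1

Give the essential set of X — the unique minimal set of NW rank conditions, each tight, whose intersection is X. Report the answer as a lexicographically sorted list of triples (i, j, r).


Recovering R(i,j) via the rank-extension bound from the 7 conditions:

  row 1: 0 | 0 | 0 | 0 | 0 | 1
  row 2: 0 | 0 | 0 | 1 | 1 | 2
  row 3: 1 | 1 | 1 | 2 | 2 | 3
  row 4: 1 | 1 | 2 | 3 | 3 | 4
  row 5: 1 | 1 | 2 | 3 | 4 | 5
  row 6: 1 | 2 | 3 | 4 | 5 | 6

so w = (6, 4, 1, 3, 5, 2).

Fulton essential set (3 of the 10 Rothe cells):

[(1, 5, 0), (2, 3, 0), (5, 2, 1)]


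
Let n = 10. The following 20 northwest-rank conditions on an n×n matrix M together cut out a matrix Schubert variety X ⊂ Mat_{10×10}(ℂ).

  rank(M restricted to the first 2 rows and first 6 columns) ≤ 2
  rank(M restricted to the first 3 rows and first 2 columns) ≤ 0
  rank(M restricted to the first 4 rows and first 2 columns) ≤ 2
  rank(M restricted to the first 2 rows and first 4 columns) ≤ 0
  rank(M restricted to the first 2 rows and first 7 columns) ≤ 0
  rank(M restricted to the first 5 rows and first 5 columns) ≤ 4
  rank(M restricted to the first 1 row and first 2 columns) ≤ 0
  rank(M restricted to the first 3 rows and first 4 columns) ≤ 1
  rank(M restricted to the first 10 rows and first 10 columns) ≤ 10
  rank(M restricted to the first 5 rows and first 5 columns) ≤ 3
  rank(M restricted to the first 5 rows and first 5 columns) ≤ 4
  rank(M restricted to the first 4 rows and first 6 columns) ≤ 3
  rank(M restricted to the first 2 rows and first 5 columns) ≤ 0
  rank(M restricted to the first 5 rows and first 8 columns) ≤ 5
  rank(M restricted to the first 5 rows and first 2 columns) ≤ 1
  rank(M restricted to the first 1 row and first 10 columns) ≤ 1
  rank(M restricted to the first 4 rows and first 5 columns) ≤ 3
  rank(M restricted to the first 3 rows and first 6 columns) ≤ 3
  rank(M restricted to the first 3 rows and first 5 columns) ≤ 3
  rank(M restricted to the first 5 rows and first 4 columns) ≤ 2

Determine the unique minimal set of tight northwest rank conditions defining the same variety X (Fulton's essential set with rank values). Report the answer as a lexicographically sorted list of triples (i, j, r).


Reconstructing r_w from the 20 given conditions:

  0  0  0  0  0  0  0  1  1  1
  0  0  0  0  0  0  0  1  2  2
  0  0  1  1  1  1  1  2  3  3
  1  1  2  2  2  2  2  3  4  4
  1  1  2  2  3  3  3  4  5  5
  1  2  3  3  4  4  4  5  6  6
  1  2  3  4  5  5  5  6  7  7
  1  2  3  4  5  6  6  7  8  8
  1  2  3  4  5  6  7  8  9  9
  1  2  3  4  5  6  7  8  9  10

giving w = (8, 9, 3, 1, 5, 2, 4, 6, 7, 10) via Δ²R.

Rothe diagram D(w) (18 cells), 4 SE-corners (essential conditions):

[(2, 7, 0), (3, 2, 0), (5, 2, 1), (5, 4, 2)]


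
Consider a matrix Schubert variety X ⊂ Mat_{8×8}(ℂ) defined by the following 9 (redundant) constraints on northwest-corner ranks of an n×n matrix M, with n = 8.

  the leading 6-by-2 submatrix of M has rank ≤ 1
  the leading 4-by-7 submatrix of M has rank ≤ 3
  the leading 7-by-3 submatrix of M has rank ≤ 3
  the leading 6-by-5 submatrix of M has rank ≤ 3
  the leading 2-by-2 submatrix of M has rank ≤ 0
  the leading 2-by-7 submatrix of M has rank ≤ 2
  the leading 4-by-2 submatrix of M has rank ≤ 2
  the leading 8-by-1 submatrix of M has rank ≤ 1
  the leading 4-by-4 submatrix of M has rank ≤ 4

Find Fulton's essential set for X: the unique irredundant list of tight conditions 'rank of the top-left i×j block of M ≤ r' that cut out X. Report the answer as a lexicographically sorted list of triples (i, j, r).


Propagating the 9 rank bounds to every northwest block:

  i=1: 0, 0, 1, 1, 1, 1, 1, 1
  i=2: 0, 0, 1, 2, 2, 2, 2, 2
  i=3: 1, 1, 2, 3, 3, 3, 3, 3
  i=4: 1, 1, 2, 3, 3, 3, 3, 4
  i=5: 1, 1, 2, 3, 3, 4, 4, 5
  i=6: 1, 1, 2, 3, 3, 4, 5, 6
  i=7: 1, 2, 3, 4, 4, 5, 6, 7
  i=8: 1, 2, 3, 4, 5, 6, 7, 8

giving w = (3, 4, 1, 8, 6, 7, 2, 5) via Δ²R.

ℓ(w)=12; the 4 essential cells (i,j,r):

[(2, 2, 0), (4, 7, 3), (6, 2, 1), (6, 5, 3)]


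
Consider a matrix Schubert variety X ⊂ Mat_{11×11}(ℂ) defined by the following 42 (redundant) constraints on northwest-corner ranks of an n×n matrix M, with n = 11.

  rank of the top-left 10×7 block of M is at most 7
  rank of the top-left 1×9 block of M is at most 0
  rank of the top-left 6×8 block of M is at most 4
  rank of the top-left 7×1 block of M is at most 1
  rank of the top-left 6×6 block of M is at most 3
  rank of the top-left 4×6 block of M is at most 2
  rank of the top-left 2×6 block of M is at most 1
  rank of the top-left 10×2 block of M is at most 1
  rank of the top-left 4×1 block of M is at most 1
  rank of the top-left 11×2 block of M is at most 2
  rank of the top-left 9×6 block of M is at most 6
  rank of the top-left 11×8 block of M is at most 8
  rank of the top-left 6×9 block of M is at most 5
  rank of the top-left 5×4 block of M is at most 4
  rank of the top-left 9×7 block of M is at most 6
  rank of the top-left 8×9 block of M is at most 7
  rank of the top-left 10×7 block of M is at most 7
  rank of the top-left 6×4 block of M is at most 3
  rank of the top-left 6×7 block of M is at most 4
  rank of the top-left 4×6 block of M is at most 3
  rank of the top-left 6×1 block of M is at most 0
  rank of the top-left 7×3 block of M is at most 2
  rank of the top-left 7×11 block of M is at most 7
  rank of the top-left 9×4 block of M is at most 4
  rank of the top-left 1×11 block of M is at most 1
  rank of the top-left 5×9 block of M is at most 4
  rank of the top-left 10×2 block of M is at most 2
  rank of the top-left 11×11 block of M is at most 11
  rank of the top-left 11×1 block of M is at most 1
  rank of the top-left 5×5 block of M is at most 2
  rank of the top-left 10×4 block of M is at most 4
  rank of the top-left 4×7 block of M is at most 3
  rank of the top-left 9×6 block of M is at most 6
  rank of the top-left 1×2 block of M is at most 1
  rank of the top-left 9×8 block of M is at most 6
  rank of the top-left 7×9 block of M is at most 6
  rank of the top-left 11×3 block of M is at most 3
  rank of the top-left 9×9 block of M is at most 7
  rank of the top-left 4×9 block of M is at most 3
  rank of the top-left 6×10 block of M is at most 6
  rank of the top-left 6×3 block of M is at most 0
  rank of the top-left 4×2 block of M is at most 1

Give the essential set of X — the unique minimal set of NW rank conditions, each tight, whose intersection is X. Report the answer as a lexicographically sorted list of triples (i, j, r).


The tightest implied rank at each (i,j), from the 42 conditions:

  row 1: 0 0 0 0 0 0 0 0 0 1 1
  row 2: 0 0 0 1 1 1 1 1 1 2 2
  row 3: 0 0 0 1 2 2 2 2 2 3 3
  row 4: 0 0 0 1 2 2 3 3 3 4 4
  row 5: 0 0 0 1 2 3 4 4 4 5 5
  row 6: 0 0 0 1 2 3 4 4 5 6 6
  row 7: 1 1 1 2 3 4 5 5 6 7 7
  row 8: 1 1 2 3 4 5 6 6 7 8 8
  row 9: 1 1 2 3 4 5 6 6 7 8 9
  row 10: 1 1 2 3 4 5 6 7 8 9 10
  row 11: 1 2 3 4 5 6 7 8 9 10 11

hence w(1..11) = (10, 4, 5, 7, 6, 9, 1, 3, 11, 8, 2).

6 SE-corners of the 30-cell Rothe diagram give Ess(w):

[(1, 9, 0), (4, 6, 2), (6, 3, 0), (6, 8, 4), (9, 8, 6), (10, 2, 1)]


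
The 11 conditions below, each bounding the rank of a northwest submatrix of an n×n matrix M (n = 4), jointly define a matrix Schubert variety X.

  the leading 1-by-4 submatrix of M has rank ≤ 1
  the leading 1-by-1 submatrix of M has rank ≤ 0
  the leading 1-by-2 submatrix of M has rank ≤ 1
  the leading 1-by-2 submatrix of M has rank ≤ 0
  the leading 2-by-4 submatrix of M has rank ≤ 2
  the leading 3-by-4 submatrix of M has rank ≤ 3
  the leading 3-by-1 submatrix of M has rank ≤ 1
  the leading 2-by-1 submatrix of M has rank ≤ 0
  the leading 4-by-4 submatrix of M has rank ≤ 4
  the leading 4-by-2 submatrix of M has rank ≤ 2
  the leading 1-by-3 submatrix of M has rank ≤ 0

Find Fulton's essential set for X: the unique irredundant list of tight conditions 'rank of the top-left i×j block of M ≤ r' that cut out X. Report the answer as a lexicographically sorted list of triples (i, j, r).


Propagating the 11 rank bounds to every northwest block:

  row 1: 0 | 0 | 0 | 1
  row 2: 0 | 1 | 1 | 2
  row 3: 1 | 2 | 2 | 3
  row 4: 1 | 2 | 3 | 4

giving w = (4, 2, 1, 3) via Δ²R.

|D(w)|=4, |Ess(w)|=2:

[(1, 3, 0), (2, 1, 0)]


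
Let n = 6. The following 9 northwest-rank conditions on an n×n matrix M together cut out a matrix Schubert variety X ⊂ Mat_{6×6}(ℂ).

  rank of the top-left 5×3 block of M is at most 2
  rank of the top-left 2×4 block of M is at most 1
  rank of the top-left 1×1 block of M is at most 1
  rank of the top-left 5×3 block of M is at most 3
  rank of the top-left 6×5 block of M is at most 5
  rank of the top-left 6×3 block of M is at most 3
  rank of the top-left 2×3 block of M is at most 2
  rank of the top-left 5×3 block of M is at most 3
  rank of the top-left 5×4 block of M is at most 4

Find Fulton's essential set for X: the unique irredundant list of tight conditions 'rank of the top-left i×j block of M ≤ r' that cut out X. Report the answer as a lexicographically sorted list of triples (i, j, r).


The tightest implied rank at each (i,j), from the 9 conditions:

  1 1 1 1 1 1
  1 1 1 1 2 2
  1 2 2 2 3 3
  1 2 2 3 4 4
  1 2 2 3 4 5
  1 2 3 4 5 6

the unique w with this rank table is (1, 5, 2, 4, 6, 3).

D(w) has 5 cells with 2 SE-corners; essential set:

[(2, 4, 1), (5, 3, 2)]


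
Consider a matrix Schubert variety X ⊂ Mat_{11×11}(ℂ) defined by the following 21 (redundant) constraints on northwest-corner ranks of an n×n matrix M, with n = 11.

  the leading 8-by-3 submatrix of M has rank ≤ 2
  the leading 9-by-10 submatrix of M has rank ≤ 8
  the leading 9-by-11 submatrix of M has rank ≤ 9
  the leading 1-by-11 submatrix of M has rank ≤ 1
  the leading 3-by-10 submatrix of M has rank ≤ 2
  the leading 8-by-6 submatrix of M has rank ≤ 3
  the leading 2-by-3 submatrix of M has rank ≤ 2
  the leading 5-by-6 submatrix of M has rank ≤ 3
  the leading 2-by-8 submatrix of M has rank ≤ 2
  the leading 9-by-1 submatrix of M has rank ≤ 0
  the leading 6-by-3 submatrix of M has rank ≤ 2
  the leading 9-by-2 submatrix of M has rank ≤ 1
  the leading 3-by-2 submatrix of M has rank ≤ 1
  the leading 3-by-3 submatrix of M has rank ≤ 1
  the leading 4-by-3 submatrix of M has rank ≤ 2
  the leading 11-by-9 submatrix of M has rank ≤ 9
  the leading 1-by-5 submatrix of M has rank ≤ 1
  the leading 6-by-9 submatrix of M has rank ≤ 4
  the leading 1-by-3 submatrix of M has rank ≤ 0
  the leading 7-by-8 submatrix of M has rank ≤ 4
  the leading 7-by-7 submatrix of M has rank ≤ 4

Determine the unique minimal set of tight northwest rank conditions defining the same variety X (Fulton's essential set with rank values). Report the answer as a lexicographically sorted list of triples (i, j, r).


The tightest implied rank at each (i,j), from the 21 conditions:

  0 | 0 | 0 | 1 | 1 | 1 | 1 | 1 | 1 | 1 | 1
  0 | 1 | 1 | 2 | 2 | 2 | 2 | 2 | 2 | 2 | 2
  0 | 1 | 1 | 2 | 2 | 2 | 2 | 2 | 2 | 2 | 3
  0 | 1 | 2 | 3 | 3 | 3 | 3 | 3 | 3 | 3 | 4
  0 | 1 | 2 | 3 | 3 | 3 | 4 | 4 | 4 | 4 | 5
  0 | 1 | 2 | 3 | 3 | 3 | 4 | 4 | 4 | 5 | 6
  0 | 1 | 2 | 3 | 3 | 3 | 4 | 4 | 5 | 6 | 7
  0 | 1 | 2 | 3 | 3 | 3 | 4 | 5 | 6 | 7 | 8
  0 | 1 | 2 | 3 | 4 | 4 | 5 | 6 | 7 | 8 | 9
  1 | 2 | 3 | 4 | 5 | 5 | 6 | 7 | 8 | 9 | 10
  1 | 2 | 3 | 4 | 5 | 6 | 7 | 8 | 9 | 10 | 11

so w = (4, 2, 11, 3, 7, 10, 9, 8, 5, 1, 6).

Rothe diagram D(w) (29 cells), 7 SE-corners (essential conditions):

[(1, 3, 0), (3, 3, 1), (3, 10, 2), (6, 9, 4), (7, 8, 4), (8, 6, 3), (9, 1, 0)]


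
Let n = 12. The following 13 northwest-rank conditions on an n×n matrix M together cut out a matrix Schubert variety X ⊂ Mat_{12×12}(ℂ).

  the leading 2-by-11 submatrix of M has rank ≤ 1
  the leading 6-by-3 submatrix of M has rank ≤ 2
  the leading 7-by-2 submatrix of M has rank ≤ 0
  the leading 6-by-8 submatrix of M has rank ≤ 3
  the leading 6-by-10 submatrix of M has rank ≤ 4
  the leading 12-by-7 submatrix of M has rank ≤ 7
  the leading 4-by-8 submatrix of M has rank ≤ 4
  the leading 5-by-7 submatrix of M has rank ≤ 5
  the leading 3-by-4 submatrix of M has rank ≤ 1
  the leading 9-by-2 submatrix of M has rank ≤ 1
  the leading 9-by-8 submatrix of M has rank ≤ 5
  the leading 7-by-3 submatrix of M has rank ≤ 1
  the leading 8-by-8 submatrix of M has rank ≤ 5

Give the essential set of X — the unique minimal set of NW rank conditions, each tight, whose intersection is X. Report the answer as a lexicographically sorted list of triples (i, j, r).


Recovering R(i,j) via the rank-extension bound from the 13 conditions:

  0  0  1  1  1  1  1  1  1  1  1  1
  0  0  1  1  1  1  1  1  1  1  1  2
  0  0  1  1  2  2  2  2  2  2  2  3
  0  0  1  2  3  3  3  3  3  3  3  4
  0  0  1  2  3  3  3  3  4  4  4  5
  0  0  1  2  3  3  3  3  4  4  5  6
  0  0  1  2  3  4  4  4  5  5  6  7
  1  1  2  3  4  5  5  5  6  6  7  8
  1  1  2  3  4  5  5  5  6  7  8  9
  1  2  3  4  5  6  6  6  7  8  9  10
  1  2  3  4  5  6  7  7  8  9  10  11
  1  2  3  4  5  6  7  8  9  10  11  12

hence w(1..12) = (3, 12, 5, 4, 9, 11, 6, 1, 10, 2, 7, 8).

7 SE-corners of the 33-cell Rothe diagram give Ess(w):

[(2, 11, 1), (3, 4, 1), (6, 8, 3), (6, 10, 4), (7, 2, 0), (9, 2, 1), (9, 8, 5)]


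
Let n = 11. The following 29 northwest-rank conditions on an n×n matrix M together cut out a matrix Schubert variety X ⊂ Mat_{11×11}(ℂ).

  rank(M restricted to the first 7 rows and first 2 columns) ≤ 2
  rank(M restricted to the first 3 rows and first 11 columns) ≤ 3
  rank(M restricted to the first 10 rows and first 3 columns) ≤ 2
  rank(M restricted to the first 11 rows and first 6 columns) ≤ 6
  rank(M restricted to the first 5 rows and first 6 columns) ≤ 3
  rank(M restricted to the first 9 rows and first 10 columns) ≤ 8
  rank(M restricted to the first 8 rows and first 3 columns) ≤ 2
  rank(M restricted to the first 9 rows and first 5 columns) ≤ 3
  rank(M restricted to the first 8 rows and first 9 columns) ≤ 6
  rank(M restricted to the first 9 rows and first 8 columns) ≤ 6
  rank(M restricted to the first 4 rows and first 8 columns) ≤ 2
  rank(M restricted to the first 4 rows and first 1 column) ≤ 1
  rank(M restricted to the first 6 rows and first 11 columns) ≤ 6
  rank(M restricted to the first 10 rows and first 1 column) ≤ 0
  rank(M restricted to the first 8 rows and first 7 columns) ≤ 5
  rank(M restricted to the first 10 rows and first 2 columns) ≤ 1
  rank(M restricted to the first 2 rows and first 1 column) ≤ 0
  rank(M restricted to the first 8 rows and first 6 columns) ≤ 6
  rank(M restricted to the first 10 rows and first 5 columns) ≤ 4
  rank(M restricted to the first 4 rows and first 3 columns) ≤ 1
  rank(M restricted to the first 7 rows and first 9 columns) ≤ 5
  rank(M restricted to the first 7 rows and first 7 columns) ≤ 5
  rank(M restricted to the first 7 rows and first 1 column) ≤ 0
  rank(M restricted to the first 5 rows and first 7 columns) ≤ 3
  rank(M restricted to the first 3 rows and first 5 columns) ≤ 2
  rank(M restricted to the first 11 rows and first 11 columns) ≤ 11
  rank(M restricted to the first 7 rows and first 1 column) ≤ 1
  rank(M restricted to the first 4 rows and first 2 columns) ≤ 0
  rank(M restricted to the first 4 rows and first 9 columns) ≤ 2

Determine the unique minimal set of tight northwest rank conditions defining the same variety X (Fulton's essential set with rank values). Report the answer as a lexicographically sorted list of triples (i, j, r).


Rank table r_w(11×11) implied by the 29 constraints:

  i=1: 0 | 0 | 1 | 1 | 1 | 1 | 1 | 1 | 1 | 1 | 1
  i=2: 0 | 0 | 1 | 2 | 2 | 2 | 2 | 2 | 2 | 2 | 2
  i=3: 0 | 0 | 1 | 2 | 2 | 2 | 2 | 2 | 2 | 3 | 3
  i=4: 0 | 0 | 1 | 2 | 2 | 2 | 2 | 2 | 2 | 3 | 4
  i=5: 0 | 1 | 2 | 3 | 3 | 3 | 3 | 3 | 3 | 4 | 5
  i=6: 0 | 1 | 2 | 3 | 3 | 4 | 4 | 4 | 4 | 5 | 6
  i=7: 0 | 1 | 2 | 3 | 3 | 4 | 5 | 5 | 5 | 6 | 7
  i=8: 0 | 1 | 2 | 3 | 3 | 4 | 5 | 6 | 6 | 7 | 8
  i=9: 0 | 1 | 2 | 3 | 3 | 4 | 5 | 6 | 7 | 8 | 9
  i=10: 0 | 1 | 2 | 3 | 4 | 5 | 6 | 7 | 8 | 9 | 10
  i=11: 1 | 2 | 3 | 4 | 5 | 6 | 7 | 8 | 9 | 10 | 11

second differences of R give the permutation w = (3, 4, 10, 11, 2, 6, 7, 8, 9, 5, 1).

Fulton essential set (4 of the 28 Rothe cells):

[(4, 2, 0), (4, 9, 2), (9, 5, 3), (10, 1, 0)]


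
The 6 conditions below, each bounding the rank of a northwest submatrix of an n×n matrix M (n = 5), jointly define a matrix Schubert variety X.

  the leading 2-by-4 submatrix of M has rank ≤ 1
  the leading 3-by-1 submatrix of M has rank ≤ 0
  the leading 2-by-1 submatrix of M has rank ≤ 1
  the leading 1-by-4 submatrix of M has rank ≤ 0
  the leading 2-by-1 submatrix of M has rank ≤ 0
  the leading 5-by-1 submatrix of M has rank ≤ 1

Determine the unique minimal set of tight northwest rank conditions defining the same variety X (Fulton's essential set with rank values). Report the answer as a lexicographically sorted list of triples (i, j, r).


Computing R[i][j] = min implied NW-rank bound (n=5, 6 conditions):

  row 1: 0, 0, 0, 0, 1
  row 2: 0, 1, 1, 1, 2
  row 3: 0, 1, 2, 2, 3
  row 4: 1, 2, 3, 3, 4
  row 5: 1, 2, 3, 4, 5

giving w = (5, 2, 3, 1, 4) via Δ²R.

2 SE-corners of the 6-cell Rothe diagram give Ess(w):

[(1, 4, 0), (3, 1, 0)]


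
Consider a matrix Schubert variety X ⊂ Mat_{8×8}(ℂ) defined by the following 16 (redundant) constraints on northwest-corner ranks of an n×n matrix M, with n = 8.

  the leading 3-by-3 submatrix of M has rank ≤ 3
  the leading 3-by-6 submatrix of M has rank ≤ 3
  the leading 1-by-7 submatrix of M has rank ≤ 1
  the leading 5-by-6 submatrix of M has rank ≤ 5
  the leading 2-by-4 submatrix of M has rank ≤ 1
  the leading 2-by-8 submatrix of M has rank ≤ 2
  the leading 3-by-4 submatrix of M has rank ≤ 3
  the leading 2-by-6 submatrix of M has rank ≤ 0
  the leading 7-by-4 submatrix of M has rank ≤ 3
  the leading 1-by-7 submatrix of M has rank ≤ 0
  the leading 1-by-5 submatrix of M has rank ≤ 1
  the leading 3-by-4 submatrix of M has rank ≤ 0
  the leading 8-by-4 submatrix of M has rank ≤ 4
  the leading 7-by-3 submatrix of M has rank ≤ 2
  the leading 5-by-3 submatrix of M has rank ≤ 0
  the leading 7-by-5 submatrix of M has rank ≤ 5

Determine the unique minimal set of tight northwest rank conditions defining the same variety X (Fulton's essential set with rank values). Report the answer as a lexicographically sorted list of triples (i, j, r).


The tightest implied rank at each (i,j), from the 16 conditions:

  0 | 0 | 0 | 0 | 0 | 0 | 0 | 1
  0 | 0 | 0 | 0 | 0 | 0 | 1 | 2
  0 | 0 | 0 | 0 | 1 | 1 | 2 | 3
  0 | 0 | 0 | 1 | 2 | 2 | 3 | 4
  0 | 0 | 0 | 1 | 2 | 3 | 4 | 5
  1 | 1 | 1 | 2 | 3 | 4 | 5 | 6
  1 | 2 | 2 | 3 | 4 | 5 | 6 | 7
  1 | 2 | 3 | 4 | 5 | 6 | 7 | 8

the unique w with this rank table is (8, 7, 5, 4, 6, 1, 2, 3).

D(w) has 23 cells with 4 SE-corners; essential set:

[(1, 7, 0), (2, 6, 0), (3, 4, 0), (5, 3, 0)]


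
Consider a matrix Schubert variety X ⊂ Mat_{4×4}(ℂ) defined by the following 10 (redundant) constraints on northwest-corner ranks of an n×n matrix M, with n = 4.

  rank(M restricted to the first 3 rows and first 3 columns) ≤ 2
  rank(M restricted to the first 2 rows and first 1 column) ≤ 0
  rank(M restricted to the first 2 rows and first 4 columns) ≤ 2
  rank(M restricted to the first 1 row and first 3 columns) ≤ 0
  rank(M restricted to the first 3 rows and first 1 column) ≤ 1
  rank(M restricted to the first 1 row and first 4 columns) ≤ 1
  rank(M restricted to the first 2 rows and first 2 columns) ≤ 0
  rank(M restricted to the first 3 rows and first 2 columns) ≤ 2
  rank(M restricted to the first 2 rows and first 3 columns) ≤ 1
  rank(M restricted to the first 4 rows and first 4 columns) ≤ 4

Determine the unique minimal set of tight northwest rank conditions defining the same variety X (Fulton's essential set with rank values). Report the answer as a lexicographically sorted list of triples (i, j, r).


Recovering R(i,j) via the rank-extension bound from the 10 conditions:

  i=1: 0 0 0 1
  i=2: 0 0 1 2
  i=3: 1 1 2 3
  i=4: 1 2 3 4

giving w = (4, 3, 1, 2) via Δ²R.

ℓ(w)=5; the 2 essential cells (i,j,r):

[(1, 3, 0), (2, 2, 0)]


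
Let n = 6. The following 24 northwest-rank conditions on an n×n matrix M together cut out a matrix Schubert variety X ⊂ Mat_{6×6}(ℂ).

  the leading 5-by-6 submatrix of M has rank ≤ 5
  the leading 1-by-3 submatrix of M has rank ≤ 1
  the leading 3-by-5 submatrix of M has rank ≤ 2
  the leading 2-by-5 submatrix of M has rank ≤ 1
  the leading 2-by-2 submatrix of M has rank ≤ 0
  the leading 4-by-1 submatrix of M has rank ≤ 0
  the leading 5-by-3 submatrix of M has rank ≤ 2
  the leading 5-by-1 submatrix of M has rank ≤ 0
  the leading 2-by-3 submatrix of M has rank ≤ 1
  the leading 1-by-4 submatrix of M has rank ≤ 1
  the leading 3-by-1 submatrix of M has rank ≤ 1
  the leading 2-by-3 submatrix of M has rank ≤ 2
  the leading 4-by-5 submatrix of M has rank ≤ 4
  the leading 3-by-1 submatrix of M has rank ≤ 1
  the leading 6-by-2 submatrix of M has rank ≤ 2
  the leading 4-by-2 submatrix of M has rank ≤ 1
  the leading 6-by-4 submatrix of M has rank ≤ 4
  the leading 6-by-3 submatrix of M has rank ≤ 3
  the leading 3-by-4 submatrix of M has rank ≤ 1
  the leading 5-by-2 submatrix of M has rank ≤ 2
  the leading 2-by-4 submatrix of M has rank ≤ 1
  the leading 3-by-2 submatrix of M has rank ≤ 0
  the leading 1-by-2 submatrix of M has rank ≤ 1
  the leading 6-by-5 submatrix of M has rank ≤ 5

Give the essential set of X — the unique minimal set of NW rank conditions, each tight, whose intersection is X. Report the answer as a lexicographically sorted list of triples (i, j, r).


Rank table r_w(6×6) implied by the 24 constraints:

  R[1]: 0, 0, 1, 1, 1, 1
  R[2]: 0, 0, 1, 1, 1, 2
  R[3]: 0, 0, 1, 1, 2, 3
  R[4]: 0, 1, 2, 2, 3, 4
  R[5]: 0, 1, 2, 3, 4, 5
  R[6]: 1, 2, 3, 4, 5, 6

so w = (3, 6, 5, 2, 4, 1).

ℓ(w)=11; the 4 essential cells (i,j,r):

[(2, 5, 1), (3, 2, 0), (3, 4, 1), (5, 1, 0)]


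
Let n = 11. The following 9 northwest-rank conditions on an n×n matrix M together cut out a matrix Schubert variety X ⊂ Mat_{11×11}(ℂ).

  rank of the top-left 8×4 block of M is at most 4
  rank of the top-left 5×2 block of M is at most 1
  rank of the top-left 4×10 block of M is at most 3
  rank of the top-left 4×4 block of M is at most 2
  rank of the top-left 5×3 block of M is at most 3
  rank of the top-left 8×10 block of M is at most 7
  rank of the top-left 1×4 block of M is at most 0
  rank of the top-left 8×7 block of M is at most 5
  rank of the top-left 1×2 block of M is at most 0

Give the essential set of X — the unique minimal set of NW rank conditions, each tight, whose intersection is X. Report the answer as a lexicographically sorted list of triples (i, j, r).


Reconstructing r_w from the 9 given conditions:

  0, 0, 0, 0, 1, 1, 1, 1, 1, 1, 1
  1, 1, 1, 1, 2, 2, 2, 2, 2, 2, 2
  1, 1, 2, 2, 3, 3, 3, 3, 3, 3, 3
  1, 1, 2, 2, 3, 3, 3, 3, 3, 3, 4
  1, 1, 2, 3, 4, 4, 4, 4, 4, 4, 5
  1, 2, 3, 4, 5, 5, 5, 5, 5, 5, 6
  1, 2, 3, 4, 5, 5, 5, 6, 6, 6, 7
  1, 2, 3, 4, 5, 5, 5, 6, 7, 7, 8
  1, 2, 3, 4, 5, 6, 6, 7, 8, 8, 9
  1, 2, 3, 4, 5, 6, 7, 8, 9, 9, 10
  1, 2, 3, 4, 5, 6, 7, 8, 9, 10, 11

giving w = (5, 1, 3, 11, 4, 2, 8, 9, 6, 7, 10) via Δ²R.

ℓ(w)=17; the 5 essential cells (i,j,r):

[(1, 4, 0), (4, 4, 2), (4, 10, 3), (5, 2, 1), (8, 7, 5)]


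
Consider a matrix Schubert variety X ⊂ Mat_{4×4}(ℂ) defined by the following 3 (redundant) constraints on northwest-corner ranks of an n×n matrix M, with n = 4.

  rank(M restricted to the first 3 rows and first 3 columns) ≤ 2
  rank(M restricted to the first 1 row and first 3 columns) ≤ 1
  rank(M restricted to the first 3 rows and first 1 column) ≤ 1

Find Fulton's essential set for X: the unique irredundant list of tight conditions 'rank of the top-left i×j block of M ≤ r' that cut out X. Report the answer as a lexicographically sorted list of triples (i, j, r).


The tightest implied rank at each (i,j), from the 3 conditions:

  1  1  1  1
  1  2  2  2
  1  2  2  3
  1  2  3  4

hence w(1..4) = (1, 2, 4, 3).

|D(w)|=1, |Ess(w)|=1:

[(3, 3, 2)]


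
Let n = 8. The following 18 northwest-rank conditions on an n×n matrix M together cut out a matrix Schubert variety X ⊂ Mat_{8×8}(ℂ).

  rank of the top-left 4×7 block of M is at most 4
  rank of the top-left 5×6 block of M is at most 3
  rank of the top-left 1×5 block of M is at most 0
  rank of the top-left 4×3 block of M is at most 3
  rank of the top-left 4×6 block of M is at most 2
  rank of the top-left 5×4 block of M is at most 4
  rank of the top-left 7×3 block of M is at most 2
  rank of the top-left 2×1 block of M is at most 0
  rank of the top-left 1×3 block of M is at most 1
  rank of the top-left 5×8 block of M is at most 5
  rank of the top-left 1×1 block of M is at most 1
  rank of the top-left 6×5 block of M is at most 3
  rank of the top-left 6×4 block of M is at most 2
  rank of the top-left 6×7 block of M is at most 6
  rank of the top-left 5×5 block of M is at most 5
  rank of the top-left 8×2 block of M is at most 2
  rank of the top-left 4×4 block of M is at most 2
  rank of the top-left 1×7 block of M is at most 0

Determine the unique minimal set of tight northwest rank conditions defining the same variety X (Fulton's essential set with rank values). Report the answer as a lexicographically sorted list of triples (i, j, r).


Recovering R(i,j) via the rank-extension bound from the 18 conditions:

  R[1]: 0, 0, 0, 0, 0, 0, 0, 1
  R[2]: 0, 1, 1, 1, 1, 1, 1, 2
  R[3]: 1, 2, 2, 2, 2, 2, 2, 3
  R[4]: 1, 2, 2, 2, 2, 2, 3, 4
  R[5]: 1, 2, 2, 2, 3, 3, 4, 5
  R[6]: 1, 2, 2, 2, 3, 4, 5, 6
  R[7]: 1, 2, 2, 3, 4, 5, 6, 7
  R[8]: 1, 2, 3, 4, 5, 6, 7, 8

second differences of R give the permutation w = (8, 2, 1, 7, 5, 6, 4, 3).

5 SE-corners of the 17-cell Rothe diagram give Ess(w):

[(1, 7, 0), (2, 1, 0), (4, 6, 2), (6, 4, 2), (7, 3, 2)]
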